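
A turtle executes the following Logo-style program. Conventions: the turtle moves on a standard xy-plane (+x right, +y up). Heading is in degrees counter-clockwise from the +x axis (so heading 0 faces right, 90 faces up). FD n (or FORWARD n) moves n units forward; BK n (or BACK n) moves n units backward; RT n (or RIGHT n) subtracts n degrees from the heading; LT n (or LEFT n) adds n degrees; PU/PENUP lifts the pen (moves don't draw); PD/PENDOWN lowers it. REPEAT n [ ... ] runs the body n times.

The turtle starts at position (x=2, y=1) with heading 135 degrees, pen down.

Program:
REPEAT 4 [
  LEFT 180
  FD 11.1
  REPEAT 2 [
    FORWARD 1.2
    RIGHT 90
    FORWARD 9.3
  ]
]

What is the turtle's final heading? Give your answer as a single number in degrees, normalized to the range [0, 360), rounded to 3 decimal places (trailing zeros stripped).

Executing turtle program step by step:
Start: pos=(2,1), heading=135, pen down
REPEAT 4 [
  -- iteration 1/4 --
  LT 180: heading 135 -> 315
  FD 11.1: (2,1) -> (9.849,-6.849) [heading=315, draw]
  REPEAT 2 [
    -- iteration 1/2 --
    FD 1.2: (9.849,-6.849) -> (10.697,-7.697) [heading=315, draw]
    RT 90: heading 315 -> 225
    FD 9.3: (10.697,-7.697) -> (4.121,-14.274) [heading=225, draw]
    -- iteration 2/2 --
    FD 1.2: (4.121,-14.274) -> (3.273,-15.122) [heading=225, draw]
    RT 90: heading 225 -> 135
    FD 9.3: (3.273,-15.122) -> (-3.303,-8.546) [heading=135, draw]
  ]
  -- iteration 2/4 --
  LT 180: heading 135 -> 315
  FD 11.1: (-3.303,-8.546) -> (4.546,-16.395) [heading=315, draw]
  REPEAT 2 [
    -- iteration 1/2 --
    FD 1.2: (4.546,-16.395) -> (5.394,-17.243) [heading=315, draw]
    RT 90: heading 315 -> 225
    FD 9.3: (5.394,-17.243) -> (-1.182,-23.819) [heading=225, draw]
    -- iteration 2/2 --
    FD 1.2: (-1.182,-23.819) -> (-2.031,-24.668) [heading=225, draw]
    RT 90: heading 225 -> 135
    FD 9.3: (-2.031,-24.668) -> (-8.607,-18.092) [heading=135, draw]
  ]
  -- iteration 3/4 --
  LT 180: heading 135 -> 315
  FD 11.1: (-8.607,-18.092) -> (-0.758,-25.941) [heading=315, draw]
  REPEAT 2 [
    -- iteration 1/2 --
    FD 1.2: (-0.758,-25.941) -> (0.091,-26.789) [heading=315, draw]
    RT 90: heading 315 -> 225
    FD 9.3: (0.091,-26.789) -> (-6.485,-33.365) [heading=225, draw]
    -- iteration 2/2 --
    FD 1.2: (-6.485,-33.365) -> (-7.334,-34.214) [heading=225, draw]
    RT 90: heading 225 -> 135
    FD 9.3: (-7.334,-34.214) -> (-13.91,-27.638) [heading=135, draw]
  ]
  -- iteration 4/4 --
  LT 180: heading 135 -> 315
  FD 11.1: (-13.91,-27.638) -> (-6.061,-35.487) [heading=315, draw]
  REPEAT 2 [
    -- iteration 1/2 --
    FD 1.2: (-6.061,-35.487) -> (-5.212,-36.335) [heading=315, draw]
    RT 90: heading 315 -> 225
    FD 9.3: (-5.212,-36.335) -> (-11.789,-42.911) [heading=225, draw]
    -- iteration 2/2 --
    FD 1.2: (-11.789,-42.911) -> (-12.637,-43.76) [heading=225, draw]
    RT 90: heading 225 -> 135
    FD 9.3: (-12.637,-43.76) -> (-19.213,-37.184) [heading=135, draw]
  ]
]
Final: pos=(-19.213,-37.184), heading=135, 20 segment(s) drawn

Answer: 135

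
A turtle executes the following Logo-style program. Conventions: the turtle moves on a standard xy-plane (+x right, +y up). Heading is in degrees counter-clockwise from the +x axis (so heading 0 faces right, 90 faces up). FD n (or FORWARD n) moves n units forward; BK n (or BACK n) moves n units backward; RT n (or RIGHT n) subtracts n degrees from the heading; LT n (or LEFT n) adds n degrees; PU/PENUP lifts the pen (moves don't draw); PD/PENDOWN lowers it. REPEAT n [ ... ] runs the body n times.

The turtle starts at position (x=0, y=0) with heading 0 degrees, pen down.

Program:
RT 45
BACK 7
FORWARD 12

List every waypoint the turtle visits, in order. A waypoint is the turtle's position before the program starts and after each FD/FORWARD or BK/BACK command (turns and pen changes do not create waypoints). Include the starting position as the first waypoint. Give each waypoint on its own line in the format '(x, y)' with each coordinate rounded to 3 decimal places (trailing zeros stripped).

Executing turtle program step by step:
Start: pos=(0,0), heading=0, pen down
RT 45: heading 0 -> 315
BK 7: (0,0) -> (-4.95,4.95) [heading=315, draw]
FD 12: (-4.95,4.95) -> (3.536,-3.536) [heading=315, draw]
Final: pos=(3.536,-3.536), heading=315, 2 segment(s) drawn
Waypoints (3 total):
(0, 0)
(-4.95, 4.95)
(3.536, -3.536)

Answer: (0, 0)
(-4.95, 4.95)
(3.536, -3.536)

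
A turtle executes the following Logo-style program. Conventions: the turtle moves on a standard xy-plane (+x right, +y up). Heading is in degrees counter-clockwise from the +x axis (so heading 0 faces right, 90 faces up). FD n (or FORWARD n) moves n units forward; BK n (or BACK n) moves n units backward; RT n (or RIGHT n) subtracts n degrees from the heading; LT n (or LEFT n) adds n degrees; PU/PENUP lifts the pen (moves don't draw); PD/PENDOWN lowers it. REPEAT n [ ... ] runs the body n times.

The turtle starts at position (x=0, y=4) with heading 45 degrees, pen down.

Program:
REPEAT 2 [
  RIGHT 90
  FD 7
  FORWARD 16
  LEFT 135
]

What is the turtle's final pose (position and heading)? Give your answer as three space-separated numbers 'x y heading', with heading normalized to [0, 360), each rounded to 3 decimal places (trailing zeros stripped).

Answer: 39.263 -12.263 135

Derivation:
Executing turtle program step by step:
Start: pos=(0,4), heading=45, pen down
REPEAT 2 [
  -- iteration 1/2 --
  RT 90: heading 45 -> 315
  FD 7: (0,4) -> (4.95,-0.95) [heading=315, draw]
  FD 16: (4.95,-0.95) -> (16.263,-12.263) [heading=315, draw]
  LT 135: heading 315 -> 90
  -- iteration 2/2 --
  RT 90: heading 90 -> 0
  FD 7: (16.263,-12.263) -> (23.263,-12.263) [heading=0, draw]
  FD 16: (23.263,-12.263) -> (39.263,-12.263) [heading=0, draw]
  LT 135: heading 0 -> 135
]
Final: pos=(39.263,-12.263), heading=135, 4 segment(s) drawn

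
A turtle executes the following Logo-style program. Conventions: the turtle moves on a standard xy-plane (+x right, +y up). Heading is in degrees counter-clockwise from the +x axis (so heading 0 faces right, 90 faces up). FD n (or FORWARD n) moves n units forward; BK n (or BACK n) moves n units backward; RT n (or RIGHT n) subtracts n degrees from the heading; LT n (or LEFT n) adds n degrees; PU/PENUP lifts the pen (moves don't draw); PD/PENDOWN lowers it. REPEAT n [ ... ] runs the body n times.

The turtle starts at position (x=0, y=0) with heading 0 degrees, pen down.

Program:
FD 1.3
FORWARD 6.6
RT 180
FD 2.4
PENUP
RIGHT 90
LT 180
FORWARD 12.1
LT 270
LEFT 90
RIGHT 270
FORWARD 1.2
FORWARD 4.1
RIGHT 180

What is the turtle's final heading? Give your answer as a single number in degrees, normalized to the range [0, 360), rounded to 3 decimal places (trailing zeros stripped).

Executing turtle program step by step:
Start: pos=(0,0), heading=0, pen down
FD 1.3: (0,0) -> (1.3,0) [heading=0, draw]
FD 6.6: (1.3,0) -> (7.9,0) [heading=0, draw]
RT 180: heading 0 -> 180
FD 2.4: (7.9,0) -> (5.5,0) [heading=180, draw]
PU: pen up
RT 90: heading 180 -> 90
LT 180: heading 90 -> 270
FD 12.1: (5.5,0) -> (5.5,-12.1) [heading=270, move]
LT 270: heading 270 -> 180
LT 90: heading 180 -> 270
RT 270: heading 270 -> 0
FD 1.2: (5.5,-12.1) -> (6.7,-12.1) [heading=0, move]
FD 4.1: (6.7,-12.1) -> (10.8,-12.1) [heading=0, move]
RT 180: heading 0 -> 180
Final: pos=(10.8,-12.1), heading=180, 3 segment(s) drawn

Answer: 180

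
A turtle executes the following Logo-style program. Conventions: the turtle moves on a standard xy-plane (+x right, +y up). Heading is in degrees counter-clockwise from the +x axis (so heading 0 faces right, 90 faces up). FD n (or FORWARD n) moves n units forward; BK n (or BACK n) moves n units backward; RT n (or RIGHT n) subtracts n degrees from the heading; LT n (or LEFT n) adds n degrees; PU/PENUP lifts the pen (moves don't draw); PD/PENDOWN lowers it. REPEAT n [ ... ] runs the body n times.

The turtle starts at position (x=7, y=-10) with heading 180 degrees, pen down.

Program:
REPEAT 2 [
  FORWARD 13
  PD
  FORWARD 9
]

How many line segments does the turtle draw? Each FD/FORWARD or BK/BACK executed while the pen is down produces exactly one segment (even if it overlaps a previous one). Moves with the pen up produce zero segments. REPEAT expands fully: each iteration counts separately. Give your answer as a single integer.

Answer: 4

Derivation:
Executing turtle program step by step:
Start: pos=(7,-10), heading=180, pen down
REPEAT 2 [
  -- iteration 1/2 --
  FD 13: (7,-10) -> (-6,-10) [heading=180, draw]
  PD: pen down
  FD 9: (-6,-10) -> (-15,-10) [heading=180, draw]
  -- iteration 2/2 --
  FD 13: (-15,-10) -> (-28,-10) [heading=180, draw]
  PD: pen down
  FD 9: (-28,-10) -> (-37,-10) [heading=180, draw]
]
Final: pos=(-37,-10), heading=180, 4 segment(s) drawn
Segments drawn: 4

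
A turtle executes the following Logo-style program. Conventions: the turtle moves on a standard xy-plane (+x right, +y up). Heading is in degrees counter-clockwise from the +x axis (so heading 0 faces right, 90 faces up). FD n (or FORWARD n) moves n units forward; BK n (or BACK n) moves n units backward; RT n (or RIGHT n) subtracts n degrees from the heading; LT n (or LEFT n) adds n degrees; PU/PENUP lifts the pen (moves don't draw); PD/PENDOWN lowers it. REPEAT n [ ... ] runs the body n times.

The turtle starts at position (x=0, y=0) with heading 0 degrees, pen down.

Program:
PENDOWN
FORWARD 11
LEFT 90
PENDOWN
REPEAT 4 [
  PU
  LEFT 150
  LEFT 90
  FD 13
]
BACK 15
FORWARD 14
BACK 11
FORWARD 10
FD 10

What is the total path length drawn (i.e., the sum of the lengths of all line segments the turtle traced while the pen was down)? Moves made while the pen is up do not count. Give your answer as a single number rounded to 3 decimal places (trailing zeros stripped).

Answer: 11

Derivation:
Executing turtle program step by step:
Start: pos=(0,0), heading=0, pen down
PD: pen down
FD 11: (0,0) -> (11,0) [heading=0, draw]
LT 90: heading 0 -> 90
PD: pen down
REPEAT 4 [
  -- iteration 1/4 --
  PU: pen up
  LT 150: heading 90 -> 240
  LT 90: heading 240 -> 330
  FD 13: (11,0) -> (22.258,-6.5) [heading=330, move]
  -- iteration 2/4 --
  PU: pen up
  LT 150: heading 330 -> 120
  LT 90: heading 120 -> 210
  FD 13: (22.258,-6.5) -> (11,-13) [heading=210, move]
  -- iteration 3/4 --
  PU: pen up
  LT 150: heading 210 -> 0
  LT 90: heading 0 -> 90
  FD 13: (11,-13) -> (11,0) [heading=90, move]
  -- iteration 4/4 --
  PU: pen up
  LT 150: heading 90 -> 240
  LT 90: heading 240 -> 330
  FD 13: (11,0) -> (22.258,-6.5) [heading=330, move]
]
BK 15: (22.258,-6.5) -> (9.268,1) [heading=330, move]
FD 14: (9.268,1) -> (21.392,-6) [heading=330, move]
BK 11: (21.392,-6) -> (11.866,-0.5) [heading=330, move]
FD 10: (11.866,-0.5) -> (20.526,-5.5) [heading=330, move]
FD 10: (20.526,-5.5) -> (29.187,-10.5) [heading=330, move]
Final: pos=(29.187,-10.5), heading=330, 1 segment(s) drawn

Segment lengths:
  seg 1: (0,0) -> (11,0), length = 11
Total = 11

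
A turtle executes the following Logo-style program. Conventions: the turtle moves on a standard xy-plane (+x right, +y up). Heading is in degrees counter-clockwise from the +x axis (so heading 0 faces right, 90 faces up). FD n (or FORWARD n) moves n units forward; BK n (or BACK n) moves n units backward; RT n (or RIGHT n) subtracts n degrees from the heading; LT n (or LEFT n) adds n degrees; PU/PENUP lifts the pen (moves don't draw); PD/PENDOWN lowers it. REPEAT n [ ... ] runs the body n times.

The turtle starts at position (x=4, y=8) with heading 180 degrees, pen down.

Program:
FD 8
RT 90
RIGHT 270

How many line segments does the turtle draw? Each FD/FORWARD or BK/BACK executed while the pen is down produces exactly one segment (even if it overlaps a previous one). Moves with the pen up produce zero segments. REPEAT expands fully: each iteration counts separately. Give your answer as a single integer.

Answer: 1

Derivation:
Executing turtle program step by step:
Start: pos=(4,8), heading=180, pen down
FD 8: (4,8) -> (-4,8) [heading=180, draw]
RT 90: heading 180 -> 90
RT 270: heading 90 -> 180
Final: pos=(-4,8), heading=180, 1 segment(s) drawn
Segments drawn: 1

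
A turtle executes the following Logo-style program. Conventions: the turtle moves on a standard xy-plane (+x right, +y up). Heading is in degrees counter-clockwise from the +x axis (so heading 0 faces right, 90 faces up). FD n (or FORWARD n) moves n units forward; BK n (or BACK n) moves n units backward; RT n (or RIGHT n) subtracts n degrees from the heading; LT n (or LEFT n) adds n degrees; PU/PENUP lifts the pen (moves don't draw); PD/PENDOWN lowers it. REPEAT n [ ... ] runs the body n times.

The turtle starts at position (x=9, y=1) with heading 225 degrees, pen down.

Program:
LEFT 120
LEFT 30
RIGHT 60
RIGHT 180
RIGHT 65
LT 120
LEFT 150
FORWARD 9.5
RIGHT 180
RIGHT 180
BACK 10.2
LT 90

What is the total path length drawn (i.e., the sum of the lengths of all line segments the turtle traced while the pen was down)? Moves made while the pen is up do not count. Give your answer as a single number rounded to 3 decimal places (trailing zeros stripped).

Executing turtle program step by step:
Start: pos=(9,1), heading=225, pen down
LT 120: heading 225 -> 345
LT 30: heading 345 -> 15
RT 60: heading 15 -> 315
RT 180: heading 315 -> 135
RT 65: heading 135 -> 70
LT 120: heading 70 -> 190
LT 150: heading 190 -> 340
FD 9.5: (9,1) -> (17.927,-2.249) [heading=340, draw]
RT 180: heading 340 -> 160
RT 180: heading 160 -> 340
BK 10.2: (17.927,-2.249) -> (8.342,1.239) [heading=340, draw]
LT 90: heading 340 -> 70
Final: pos=(8.342,1.239), heading=70, 2 segment(s) drawn

Segment lengths:
  seg 1: (9,1) -> (17.927,-2.249), length = 9.5
  seg 2: (17.927,-2.249) -> (8.342,1.239), length = 10.2
Total = 19.7

Answer: 19.7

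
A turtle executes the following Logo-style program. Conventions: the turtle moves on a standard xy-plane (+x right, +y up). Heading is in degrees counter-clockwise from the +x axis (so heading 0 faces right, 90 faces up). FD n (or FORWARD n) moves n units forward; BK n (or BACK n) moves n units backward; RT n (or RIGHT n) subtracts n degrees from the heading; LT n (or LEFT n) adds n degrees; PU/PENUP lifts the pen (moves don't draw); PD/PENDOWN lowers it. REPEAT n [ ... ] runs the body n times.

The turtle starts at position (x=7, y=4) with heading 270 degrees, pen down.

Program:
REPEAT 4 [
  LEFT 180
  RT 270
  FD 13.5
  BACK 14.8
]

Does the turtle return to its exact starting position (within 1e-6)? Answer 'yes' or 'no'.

Answer: yes

Derivation:
Executing turtle program step by step:
Start: pos=(7,4), heading=270, pen down
REPEAT 4 [
  -- iteration 1/4 --
  LT 180: heading 270 -> 90
  RT 270: heading 90 -> 180
  FD 13.5: (7,4) -> (-6.5,4) [heading=180, draw]
  BK 14.8: (-6.5,4) -> (8.3,4) [heading=180, draw]
  -- iteration 2/4 --
  LT 180: heading 180 -> 0
  RT 270: heading 0 -> 90
  FD 13.5: (8.3,4) -> (8.3,17.5) [heading=90, draw]
  BK 14.8: (8.3,17.5) -> (8.3,2.7) [heading=90, draw]
  -- iteration 3/4 --
  LT 180: heading 90 -> 270
  RT 270: heading 270 -> 0
  FD 13.5: (8.3,2.7) -> (21.8,2.7) [heading=0, draw]
  BK 14.8: (21.8,2.7) -> (7,2.7) [heading=0, draw]
  -- iteration 4/4 --
  LT 180: heading 0 -> 180
  RT 270: heading 180 -> 270
  FD 13.5: (7,2.7) -> (7,-10.8) [heading=270, draw]
  BK 14.8: (7,-10.8) -> (7,4) [heading=270, draw]
]
Final: pos=(7,4), heading=270, 8 segment(s) drawn

Start position: (7, 4)
Final position: (7, 4)
Distance = 0; < 1e-6 -> CLOSED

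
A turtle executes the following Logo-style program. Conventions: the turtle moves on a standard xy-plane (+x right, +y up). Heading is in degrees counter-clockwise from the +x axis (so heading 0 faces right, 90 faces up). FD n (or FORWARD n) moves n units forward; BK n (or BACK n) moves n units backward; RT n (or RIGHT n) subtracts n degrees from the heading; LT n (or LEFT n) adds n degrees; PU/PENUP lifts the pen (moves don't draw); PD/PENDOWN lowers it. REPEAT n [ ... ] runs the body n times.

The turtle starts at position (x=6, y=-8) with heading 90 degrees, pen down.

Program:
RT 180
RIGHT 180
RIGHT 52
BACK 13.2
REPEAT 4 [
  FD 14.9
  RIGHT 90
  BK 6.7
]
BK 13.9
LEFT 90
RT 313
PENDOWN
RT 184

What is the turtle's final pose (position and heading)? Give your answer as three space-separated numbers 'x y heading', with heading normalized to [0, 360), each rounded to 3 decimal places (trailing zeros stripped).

Executing turtle program step by step:
Start: pos=(6,-8), heading=90, pen down
RT 180: heading 90 -> 270
RT 180: heading 270 -> 90
RT 52: heading 90 -> 38
BK 13.2: (6,-8) -> (-4.402,-16.127) [heading=38, draw]
REPEAT 4 [
  -- iteration 1/4 --
  FD 14.9: (-4.402,-16.127) -> (7.34,-6.953) [heading=38, draw]
  RT 90: heading 38 -> 308
  BK 6.7: (7.34,-6.953) -> (3.215,-1.674) [heading=308, draw]
  -- iteration 2/4 --
  FD 14.9: (3.215,-1.674) -> (12.388,-13.415) [heading=308, draw]
  RT 90: heading 308 -> 218
  BK 6.7: (12.388,-13.415) -> (17.668,-9.29) [heading=218, draw]
  -- iteration 3/4 --
  FD 14.9: (17.668,-9.29) -> (5.926,-18.463) [heading=218, draw]
  RT 90: heading 218 -> 128
  BK 6.7: (5.926,-18.463) -> (10.051,-23.743) [heading=128, draw]
  -- iteration 4/4 --
  FD 14.9: (10.051,-23.743) -> (0.878,-12.002) [heading=128, draw]
  RT 90: heading 128 -> 38
  BK 6.7: (0.878,-12.002) -> (-4.402,-16.127) [heading=38, draw]
]
BK 13.9: (-4.402,-16.127) -> (-15.355,-24.684) [heading=38, draw]
LT 90: heading 38 -> 128
RT 313: heading 128 -> 175
PD: pen down
RT 184: heading 175 -> 351
Final: pos=(-15.355,-24.684), heading=351, 10 segment(s) drawn

Answer: -15.355 -24.684 351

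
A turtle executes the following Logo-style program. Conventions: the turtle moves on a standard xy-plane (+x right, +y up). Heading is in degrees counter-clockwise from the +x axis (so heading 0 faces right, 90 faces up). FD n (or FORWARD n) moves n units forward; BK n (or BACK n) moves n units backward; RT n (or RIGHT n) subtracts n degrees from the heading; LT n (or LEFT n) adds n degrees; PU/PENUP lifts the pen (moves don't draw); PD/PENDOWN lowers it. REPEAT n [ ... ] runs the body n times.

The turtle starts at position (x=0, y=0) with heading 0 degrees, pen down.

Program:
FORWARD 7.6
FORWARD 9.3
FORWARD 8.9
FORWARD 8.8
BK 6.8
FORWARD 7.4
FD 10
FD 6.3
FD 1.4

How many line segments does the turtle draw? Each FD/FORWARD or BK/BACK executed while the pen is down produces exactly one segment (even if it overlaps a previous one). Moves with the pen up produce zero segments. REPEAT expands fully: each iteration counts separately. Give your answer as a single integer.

Executing turtle program step by step:
Start: pos=(0,0), heading=0, pen down
FD 7.6: (0,0) -> (7.6,0) [heading=0, draw]
FD 9.3: (7.6,0) -> (16.9,0) [heading=0, draw]
FD 8.9: (16.9,0) -> (25.8,0) [heading=0, draw]
FD 8.8: (25.8,0) -> (34.6,0) [heading=0, draw]
BK 6.8: (34.6,0) -> (27.8,0) [heading=0, draw]
FD 7.4: (27.8,0) -> (35.2,0) [heading=0, draw]
FD 10: (35.2,0) -> (45.2,0) [heading=0, draw]
FD 6.3: (45.2,0) -> (51.5,0) [heading=0, draw]
FD 1.4: (51.5,0) -> (52.9,0) [heading=0, draw]
Final: pos=(52.9,0), heading=0, 9 segment(s) drawn
Segments drawn: 9

Answer: 9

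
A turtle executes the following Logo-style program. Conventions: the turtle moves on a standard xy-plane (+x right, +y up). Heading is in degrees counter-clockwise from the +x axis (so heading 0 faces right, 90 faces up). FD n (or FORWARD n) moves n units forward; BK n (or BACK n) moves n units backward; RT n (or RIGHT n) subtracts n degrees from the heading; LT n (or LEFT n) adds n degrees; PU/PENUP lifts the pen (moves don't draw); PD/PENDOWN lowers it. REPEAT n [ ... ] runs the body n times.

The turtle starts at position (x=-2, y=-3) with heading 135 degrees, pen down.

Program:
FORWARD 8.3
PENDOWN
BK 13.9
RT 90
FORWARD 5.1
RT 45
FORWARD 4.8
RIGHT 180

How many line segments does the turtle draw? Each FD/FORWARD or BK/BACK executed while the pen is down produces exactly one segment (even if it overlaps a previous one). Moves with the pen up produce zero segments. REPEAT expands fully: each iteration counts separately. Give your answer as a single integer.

Answer: 4

Derivation:
Executing turtle program step by step:
Start: pos=(-2,-3), heading=135, pen down
FD 8.3: (-2,-3) -> (-7.869,2.869) [heading=135, draw]
PD: pen down
BK 13.9: (-7.869,2.869) -> (1.96,-6.96) [heading=135, draw]
RT 90: heading 135 -> 45
FD 5.1: (1.96,-6.96) -> (5.566,-3.354) [heading=45, draw]
RT 45: heading 45 -> 0
FD 4.8: (5.566,-3.354) -> (10.366,-3.354) [heading=0, draw]
RT 180: heading 0 -> 180
Final: pos=(10.366,-3.354), heading=180, 4 segment(s) drawn
Segments drawn: 4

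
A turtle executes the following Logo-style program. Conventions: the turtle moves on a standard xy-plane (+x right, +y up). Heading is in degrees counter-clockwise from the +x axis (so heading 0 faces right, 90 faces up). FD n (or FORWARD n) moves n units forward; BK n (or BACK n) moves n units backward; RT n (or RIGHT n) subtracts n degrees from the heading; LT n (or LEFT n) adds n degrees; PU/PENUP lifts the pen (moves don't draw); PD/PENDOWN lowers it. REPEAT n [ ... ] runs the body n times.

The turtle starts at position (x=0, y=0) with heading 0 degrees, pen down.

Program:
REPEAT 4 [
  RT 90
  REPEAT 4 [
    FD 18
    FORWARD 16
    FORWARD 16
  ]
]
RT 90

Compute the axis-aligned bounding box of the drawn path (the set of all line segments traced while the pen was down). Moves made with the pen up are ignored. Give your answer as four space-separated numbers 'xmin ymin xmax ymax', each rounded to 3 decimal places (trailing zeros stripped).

Executing turtle program step by step:
Start: pos=(0,0), heading=0, pen down
REPEAT 4 [
  -- iteration 1/4 --
  RT 90: heading 0 -> 270
  REPEAT 4 [
    -- iteration 1/4 --
    FD 18: (0,0) -> (0,-18) [heading=270, draw]
    FD 16: (0,-18) -> (0,-34) [heading=270, draw]
    FD 16: (0,-34) -> (0,-50) [heading=270, draw]
    -- iteration 2/4 --
    FD 18: (0,-50) -> (0,-68) [heading=270, draw]
    FD 16: (0,-68) -> (0,-84) [heading=270, draw]
    FD 16: (0,-84) -> (0,-100) [heading=270, draw]
    -- iteration 3/4 --
    FD 18: (0,-100) -> (0,-118) [heading=270, draw]
    FD 16: (0,-118) -> (0,-134) [heading=270, draw]
    FD 16: (0,-134) -> (0,-150) [heading=270, draw]
    -- iteration 4/4 --
    FD 18: (0,-150) -> (0,-168) [heading=270, draw]
    FD 16: (0,-168) -> (0,-184) [heading=270, draw]
    FD 16: (0,-184) -> (0,-200) [heading=270, draw]
  ]
  -- iteration 2/4 --
  RT 90: heading 270 -> 180
  REPEAT 4 [
    -- iteration 1/4 --
    FD 18: (0,-200) -> (-18,-200) [heading=180, draw]
    FD 16: (-18,-200) -> (-34,-200) [heading=180, draw]
    FD 16: (-34,-200) -> (-50,-200) [heading=180, draw]
    -- iteration 2/4 --
    FD 18: (-50,-200) -> (-68,-200) [heading=180, draw]
    FD 16: (-68,-200) -> (-84,-200) [heading=180, draw]
    FD 16: (-84,-200) -> (-100,-200) [heading=180, draw]
    -- iteration 3/4 --
    FD 18: (-100,-200) -> (-118,-200) [heading=180, draw]
    FD 16: (-118,-200) -> (-134,-200) [heading=180, draw]
    FD 16: (-134,-200) -> (-150,-200) [heading=180, draw]
    -- iteration 4/4 --
    FD 18: (-150,-200) -> (-168,-200) [heading=180, draw]
    FD 16: (-168,-200) -> (-184,-200) [heading=180, draw]
    FD 16: (-184,-200) -> (-200,-200) [heading=180, draw]
  ]
  -- iteration 3/4 --
  RT 90: heading 180 -> 90
  REPEAT 4 [
    -- iteration 1/4 --
    FD 18: (-200,-200) -> (-200,-182) [heading=90, draw]
    FD 16: (-200,-182) -> (-200,-166) [heading=90, draw]
    FD 16: (-200,-166) -> (-200,-150) [heading=90, draw]
    -- iteration 2/4 --
    FD 18: (-200,-150) -> (-200,-132) [heading=90, draw]
    FD 16: (-200,-132) -> (-200,-116) [heading=90, draw]
    FD 16: (-200,-116) -> (-200,-100) [heading=90, draw]
    -- iteration 3/4 --
    FD 18: (-200,-100) -> (-200,-82) [heading=90, draw]
    FD 16: (-200,-82) -> (-200,-66) [heading=90, draw]
    FD 16: (-200,-66) -> (-200,-50) [heading=90, draw]
    -- iteration 4/4 --
    FD 18: (-200,-50) -> (-200,-32) [heading=90, draw]
    FD 16: (-200,-32) -> (-200,-16) [heading=90, draw]
    FD 16: (-200,-16) -> (-200,0) [heading=90, draw]
  ]
  -- iteration 4/4 --
  RT 90: heading 90 -> 0
  REPEAT 4 [
    -- iteration 1/4 --
    FD 18: (-200,0) -> (-182,0) [heading=0, draw]
    FD 16: (-182,0) -> (-166,0) [heading=0, draw]
    FD 16: (-166,0) -> (-150,0) [heading=0, draw]
    -- iteration 2/4 --
    FD 18: (-150,0) -> (-132,0) [heading=0, draw]
    FD 16: (-132,0) -> (-116,0) [heading=0, draw]
    FD 16: (-116,0) -> (-100,0) [heading=0, draw]
    -- iteration 3/4 --
    FD 18: (-100,0) -> (-82,0) [heading=0, draw]
    FD 16: (-82,0) -> (-66,0) [heading=0, draw]
    FD 16: (-66,0) -> (-50,0) [heading=0, draw]
    -- iteration 4/4 --
    FD 18: (-50,0) -> (-32,0) [heading=0, draw]
    FD 16: (-32,0) -> (-16,0) [heading=0, draw]
    FD 16: (-16,0) -> (0,0) [heading=0, draw]
  ]
]
RT 90: heading 0 -> 270
Final: pos=(0,0), heading=270, 48 segment(s) drawn

Segment endpoints: x in {-200, -184, -182, -168, -166, -150, -134, -132, -118, -116, -100, -100, -84, -82, -68, -66, -50, -50, -34, -32, -18, -16, 0, 0, 0, 0, 0, 0, 0, 0, 0, 0, 0, 0, 0}, y in {-200, -184, -182, -168, -166, -150, -134, -132, -118, -116, -100, -84, -82, -68, -66, -50, -34, -32, -18, -16, 0, 0, 0, 0, 0, 0, 0, 0, 0, 0, 0, 0, 0}
xmin=-200, ymin=-200, xmax=0, ymax=0

Answer: -200 -200 0 0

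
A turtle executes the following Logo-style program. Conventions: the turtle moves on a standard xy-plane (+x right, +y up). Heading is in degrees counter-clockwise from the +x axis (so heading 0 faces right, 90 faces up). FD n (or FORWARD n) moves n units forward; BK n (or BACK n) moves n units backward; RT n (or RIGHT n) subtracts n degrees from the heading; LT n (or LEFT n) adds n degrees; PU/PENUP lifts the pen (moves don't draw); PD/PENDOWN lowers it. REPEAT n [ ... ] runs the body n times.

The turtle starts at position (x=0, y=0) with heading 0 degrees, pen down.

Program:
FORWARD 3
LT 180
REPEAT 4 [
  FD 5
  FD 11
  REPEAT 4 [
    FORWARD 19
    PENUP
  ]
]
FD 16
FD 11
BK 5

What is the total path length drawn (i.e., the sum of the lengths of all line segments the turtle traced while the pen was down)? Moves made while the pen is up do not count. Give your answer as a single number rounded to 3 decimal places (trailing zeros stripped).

Executing turtle program step by step:
Start: pos=(0,0), heading=0, pen down
FD 3: (0,0) -> (3,0) [heading=0, draw]
LT 180: heading 0 -> 180
REPEAT 4 [
  -- iteration 1/4 --
  FD 5: (3,0) -> (-2,0) [heading=180, draw]
  FD 11: (-2,0) -> (-13,0) [heading=180, draw]
  REPEAT 4 [
    -- iteration 1/4 --
    FD 19: (-13,0) -> (-32,0) [heading=180, draw]
    PU: pen up
    -- iteration 2/4 --
    FD 19: (-32,0) -> (-51,0) [heading=180, move]
    PU: pen up
    -- iteration 3/4 --
    FD 19: (-51,0) -> (-70,0) [heading=180, move]
    PU: pen up
    -- iteration 4/4 --
    FD 19: (-70,0) -> (-89,0) [heading=180, move]
    PU: pen up
  ]
  -- iteration 2/4 --
  FD 5: (-89,0) -> (-94,0) [heading=180, move]
  FD 11: (-94,0) -> (-105,0) [heading=180, move]
  REPEAT 4 [
    -- iteration 1/4 --
    FD 19: (-105,0) -> (-124,0) [heading=180, move]
    PU: pen up
    -- iteration 2/4 --
    FD 19: (-124,0) -> (-143,0) [heading=180, move]
    PU: pen up
    -- iteration 3/4 --
    FD 19: (-143,0) -> (-162,0) [heading=180, move]
    PU: pen up
    -- iteration 4/4 --
    FD 19: (-162,0) -> (-181,0) [heading=180, move]
    PU: pen up
  ]
  -- iteration 3/4 --
  FD 5: (-181,0) -> (-186,0) [heading=180, move]
  FD 11: (-186,0) -> (-197,0) [heading=180, move]
  REPEAT 4 [
    -- iteration 1/4 --
    FD 19: (-197,0) -> (-216,0) [heading=180, move]
    PU: pen up
    -- iteration 2/4 --
    FD 19: (-216,0) -> (-235,0) [heading=180, move]
    PU: pen up
    -- iteration 3/4 --
    FD 19: (-235,0) -> (-254,0) [heading=180, move]
    PU: pen up
    -- iteration 4/4 --
    FD 19: (-254,0) -> (-273,0) [heading=180, move]
    PU: pen up
  ]
  -- iteration 4/4 --
  FD 5: (-273,0) -> (-278,0) [heading=180, move]
  FD 11: (-278,0) -> (-289,0) [heading=180, move]
  REPEAT 4 [
    -- iteration 1/4 --
    FD 19: (-289,0) -> (-308,0) [heading=180, move]
    PU: pen up
    -- iteration 2/4 --
    FD 19: (-308,0) -> (-327,0) [heading=180, move]
    PU: pen up
    -- iteration 3/4 --
    FD 19: (-327,0) -> (-346,0) [heading=180, move]
    PU: pen up
    -- iteration 4/4 --
    FD 19: (-346,0) -> (-365,0) [heading=180, move]
    PU: pen up
  ]
]
FD 16: (-365,0) -> (-381,0) [heading=180, move]
FD 11: (-381,0) -> (-392,0) [heading=180, move]
BK 5: (-392,0) -> (-387,0) [heading=180, move]
Final: pos=(-387,0), heading=180, 4 segment(s) drawn

Segment lengths:
  seg 1: (0,0) -> (3,0), length = 3
  seg 2: (3,0) -> (-2,0), length = 5
  seg 3: (-2,0) -> (-13,0), length = 11
  seg 4: (-13,0) -> (-32,0), length = 19
Total = 38

Answer: 38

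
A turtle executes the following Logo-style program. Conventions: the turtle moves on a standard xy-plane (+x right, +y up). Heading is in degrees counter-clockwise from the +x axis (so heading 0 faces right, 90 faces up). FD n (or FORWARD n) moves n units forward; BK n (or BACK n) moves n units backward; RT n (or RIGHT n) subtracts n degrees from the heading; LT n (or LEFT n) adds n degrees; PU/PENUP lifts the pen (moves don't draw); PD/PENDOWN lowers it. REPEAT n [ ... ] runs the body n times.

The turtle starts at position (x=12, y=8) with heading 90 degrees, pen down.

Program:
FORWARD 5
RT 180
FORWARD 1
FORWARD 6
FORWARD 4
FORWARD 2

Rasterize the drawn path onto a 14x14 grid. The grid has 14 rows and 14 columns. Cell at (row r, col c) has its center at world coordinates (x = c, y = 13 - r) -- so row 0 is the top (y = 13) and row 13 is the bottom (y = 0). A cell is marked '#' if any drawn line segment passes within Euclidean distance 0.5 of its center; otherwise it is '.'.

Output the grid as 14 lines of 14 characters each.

Segment 0: (12,8) -> (12,13)
Segment 1: (12,13) -> (12,12)
Segment 2: (12,12) -> (12,6)
Segment 3: (12,6) -> (12,2)
Segment 4: (12,2) -> (12,0)

Answer: ............#.
............#.
............#.
............#.
............#.
............#.
............#.
............#.
............#.
............#.
............#.
............#.
............#.
............#.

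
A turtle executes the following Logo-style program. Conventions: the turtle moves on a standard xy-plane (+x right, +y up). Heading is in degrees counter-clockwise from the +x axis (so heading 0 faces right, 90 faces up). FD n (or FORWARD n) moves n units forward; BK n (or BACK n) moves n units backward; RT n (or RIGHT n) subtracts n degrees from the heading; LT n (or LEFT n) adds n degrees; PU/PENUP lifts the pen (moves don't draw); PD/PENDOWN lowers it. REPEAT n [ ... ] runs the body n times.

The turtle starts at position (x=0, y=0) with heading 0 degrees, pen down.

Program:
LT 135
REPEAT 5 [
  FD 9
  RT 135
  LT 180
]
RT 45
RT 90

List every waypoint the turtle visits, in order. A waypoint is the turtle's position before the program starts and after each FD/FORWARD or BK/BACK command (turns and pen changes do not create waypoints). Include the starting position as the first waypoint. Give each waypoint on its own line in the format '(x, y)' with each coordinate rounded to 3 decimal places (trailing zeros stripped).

Executing turtle program step by step:
Start: pos=(0,0), heading=0, pen down
LT 135: heading 0 -> 135
REPEAT 5 [
  -- iteration 1/5 --
  FD 9: (0,0) -> (-6.364,6.364) [heading=135, draw]
  RT 135: heading 135 -> 0
  LT 180: heading 0 -> 180
  -- iteration 2/5 --
  FD 9: (-6.364,6.364) -> (-15.364,6.364) [heading=180, draw]
  RT 135: heading 180 -> 45
  LT 180: heading 45 -> 225
  -- iteration 3/5 --
  FD 9: (-15.364,6.364) -> (-21.728,0) [heading=225, draw]
  RT 135: heading 225 -> 90
  LT 180: heading 90 -> 270
  -- iteration 4/5 --
  FD 9: (-21.728,0) -> (-21.728,-9) [heading=270, draw]
  RT 135: heading 270 -> 135
  LT 180: heading 135 -> 315
  -- iteration 5/5 --
  FD 9: (-21.728,-9) -> (-15.364,-15.364) [heading=315, draw]
  RT 135: heading 315 -> 180
  LT 180: heading 180 -> 0
]
RT 45: heading 0 -> 315
RT 90: heading 315 -> 225
Final: pos=(-15.364,-15.364), heading=225, 5 segment(s) drawn
Waypoints (6 total):
(0, 0)
(-6.364, 6.364)
(-15.364, 6.364)
(-21.728, 0)
(-21.728, -9)
(-15.364, -15.364)

Answer: (0, 0)
(-6.364, 6.364)
(-15.364, 6.364)
(-21.728, 0)
(-21.728, -9)
(-15.364, -15.364)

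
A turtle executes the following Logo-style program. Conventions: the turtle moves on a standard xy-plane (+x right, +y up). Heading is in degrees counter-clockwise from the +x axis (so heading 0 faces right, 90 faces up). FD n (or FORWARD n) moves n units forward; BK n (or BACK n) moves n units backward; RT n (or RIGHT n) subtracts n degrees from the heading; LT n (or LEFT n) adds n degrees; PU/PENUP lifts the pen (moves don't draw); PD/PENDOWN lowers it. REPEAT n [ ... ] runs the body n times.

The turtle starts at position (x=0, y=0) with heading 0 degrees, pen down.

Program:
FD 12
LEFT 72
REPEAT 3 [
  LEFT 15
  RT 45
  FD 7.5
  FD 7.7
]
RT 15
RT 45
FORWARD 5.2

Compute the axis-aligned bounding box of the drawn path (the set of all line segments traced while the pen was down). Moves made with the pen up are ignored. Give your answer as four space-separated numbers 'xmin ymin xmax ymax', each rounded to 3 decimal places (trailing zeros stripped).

Executing turtle program step by step:
Start: pos=(0,0), heading=0, pen down
FD 12: (0,0) -> (12,0) [heading=0, draw]
LT 72: heading 0 -> 72
REPEAT 3 [
  -- iteration 1/3 --
  LT 15: heading 72 -> 87
  RT 45: heading 87 -> 42
  FD 7.5: (12,0) -> (17.574,5.018) [heading=42, draw]
  FD 7.7: (17.574,5.018) -> (23.296,10.171) [heading=42, draw]
  -- iteration 2/3 --
  LT 15: heading 42 -> 57
  RT 45: heading 57 -> 12
  FD 7.5: (23.296,10.171) -> (30.632,11.73) [heading=12, draw]
  FD 7.7: (30.632,11.73) -> (38.164,13.331) [heading=12, draw]
  -- iteration 3/3 --
  LT 15: heading 12 -> 27
  RT 45: heading 27 -> 342
  FD 7.5: (38.164,13.331) -> (45.297,11.013) [heading=342, draw]
  FD 7.7: (45.297,11.013) -> (52.62,8.634) [heading=342, draw]
]
RT 15: heading 342 -> 327
RT 45: heading 327 -> 282
FD 5.2: (52.62,8.634) -> (53.701,3.548) [heading=282, draw]
Final: pos=(53.701,3.548), heading=282, 8 segment(s) drawn

Segment endpoints: x in {0, 12, 17.574, 23.296, 30.632, 38.164, 45.297, 52.62, 53.701}, y in {0, 3.548, 5.018, 8.634, 10.171, 11.013, 11.73, 13.331}
xmin=0, ymin=0, xmax=53.701, ymax=13.331

Answer: 0 0 53.701 13.331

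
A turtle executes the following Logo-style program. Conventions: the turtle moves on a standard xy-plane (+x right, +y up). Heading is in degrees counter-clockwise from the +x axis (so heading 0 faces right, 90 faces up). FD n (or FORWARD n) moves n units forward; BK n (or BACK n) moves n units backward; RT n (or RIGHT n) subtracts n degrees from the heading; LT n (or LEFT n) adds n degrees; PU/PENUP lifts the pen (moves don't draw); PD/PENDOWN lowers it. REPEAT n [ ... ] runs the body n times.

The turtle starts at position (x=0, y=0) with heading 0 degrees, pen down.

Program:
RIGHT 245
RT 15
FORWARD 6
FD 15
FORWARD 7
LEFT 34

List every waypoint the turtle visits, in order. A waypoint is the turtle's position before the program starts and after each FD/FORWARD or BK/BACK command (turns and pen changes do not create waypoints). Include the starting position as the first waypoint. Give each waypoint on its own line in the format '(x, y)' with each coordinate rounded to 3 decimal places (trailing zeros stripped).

Answer: (0, 0)
(-1.042, 5.909)
(-3.647, 20.681)
(-4.862, 27.575)

Derivation:
Executing turtle program step by step:
Start: pos=(0,0), heading=0, pen down
RT 245: heading 0 -> 115
RT 15: heading 115 -> 100
FD 6: (0,0) -> (-1.042,5.909) [heading=100, draw]
FD 15: (-1.042,5.909) -> (-3.647,20.681) [heading=100, draw]
FD 7: (-3.647,20.681) -> (-4.862,27.575) [heading=100, draw]
LT 34: heading 100 -> 134
Final: pos=(-4.862,27.575), heading=134, 3 segment(s) drawn
Waypoints (4 total):
(0, 0)
(-1.042, 5.909)
(-3.647, 20.681)
(-4.862, 27.575)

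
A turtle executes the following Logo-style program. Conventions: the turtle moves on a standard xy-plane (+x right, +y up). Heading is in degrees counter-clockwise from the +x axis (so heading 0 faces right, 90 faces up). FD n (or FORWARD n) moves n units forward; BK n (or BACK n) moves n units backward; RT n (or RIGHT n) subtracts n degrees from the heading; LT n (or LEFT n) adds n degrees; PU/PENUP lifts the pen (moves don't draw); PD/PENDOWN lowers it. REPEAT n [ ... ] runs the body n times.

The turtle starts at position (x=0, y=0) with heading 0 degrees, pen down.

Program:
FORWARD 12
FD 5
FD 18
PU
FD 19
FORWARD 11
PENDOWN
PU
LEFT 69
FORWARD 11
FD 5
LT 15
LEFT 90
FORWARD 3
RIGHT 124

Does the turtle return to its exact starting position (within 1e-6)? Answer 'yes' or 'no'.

Executing turtle program step by step:
Start: pos=(0,0), heading=0, pen down
FD 12: (0,0) -> (12,0) [heading=0, draw]
FD 5: (12,0) -> (17,0) [heading=0, draw]
FD 18: (17,0) -> (35,0) [heading=0, draw]
PU: pen up
FD 19: (35,0) -> (54,0) [heading=0, move]
FD 11: (54,0) -> (65,0) [heading=0, move]
PD: pen down
PU: pen up
LT 69: heading 0 -> 69
FD 11: (65,0) -> (68.942,10.269) [heading=69, move]
FD 5: (68.942,10.269) -> (70.734,14.937) [heading=69, move]
LT 15: heading 69 -> 84
LT 90: heading 84 -> 174
FD 3: (70.734,14.937) -> (67.75,15.251) [heading=174, move]
RT 124: heading 174 -> 50
Final: pos=(67.75,15.251), heading=50, 3 segment(s) drawn

Start position: (0, 0)
Final position: (67.75, 15.251)
Distance = 69.446; >= 1e-6 -> NOT closed

Answer: no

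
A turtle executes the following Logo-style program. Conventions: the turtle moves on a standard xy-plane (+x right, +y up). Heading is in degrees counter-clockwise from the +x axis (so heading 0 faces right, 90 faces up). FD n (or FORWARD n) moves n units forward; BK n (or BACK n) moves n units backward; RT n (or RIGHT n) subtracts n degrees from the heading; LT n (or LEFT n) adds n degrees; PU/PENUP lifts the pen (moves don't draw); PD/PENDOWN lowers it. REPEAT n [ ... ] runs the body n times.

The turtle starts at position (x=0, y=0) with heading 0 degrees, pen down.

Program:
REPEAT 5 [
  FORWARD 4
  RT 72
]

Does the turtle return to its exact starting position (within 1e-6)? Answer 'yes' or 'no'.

Executing turtle program step by step:
Start: pos=(0,0), heading=0, pen down
REPEAT 5 [
  -- iteration 1/5 --
  FD 4: (0,0) -> (4,0) [heading=0, draw]
  RT 72: heading 0 -> 288
  -- iteration 2/5 --
  FD 4: (4,0) -> (5.236,-3.804) [heading=288, draw]
  RT 72: heading 288 -> 216
  -- iteration 3/5 --
  FD 4: (5.236,-3.804) -> (2,-6.155) [heading=216, draw]
  RT 72: heading 216 -> 144
  -- iteration 4/5 --
  FD 4: (2,-6.155) -> (-1.236,-3.804) [heading=144, draw]
  RT 72: heading 144 -> 72
  -- iteration 5/5 --
  FD 4: (-1.236,-3.804) -> (0,0) [heading=72, draw]
  RT 72: heading 72 -> 0
]
Final: pos=(0,0), heading=0, 5 segment(s) drawn

Start position: (0, 0)
Final position: (0, 0)
Distance = 0; < 1e-6 -> CLOSED

Answer: yes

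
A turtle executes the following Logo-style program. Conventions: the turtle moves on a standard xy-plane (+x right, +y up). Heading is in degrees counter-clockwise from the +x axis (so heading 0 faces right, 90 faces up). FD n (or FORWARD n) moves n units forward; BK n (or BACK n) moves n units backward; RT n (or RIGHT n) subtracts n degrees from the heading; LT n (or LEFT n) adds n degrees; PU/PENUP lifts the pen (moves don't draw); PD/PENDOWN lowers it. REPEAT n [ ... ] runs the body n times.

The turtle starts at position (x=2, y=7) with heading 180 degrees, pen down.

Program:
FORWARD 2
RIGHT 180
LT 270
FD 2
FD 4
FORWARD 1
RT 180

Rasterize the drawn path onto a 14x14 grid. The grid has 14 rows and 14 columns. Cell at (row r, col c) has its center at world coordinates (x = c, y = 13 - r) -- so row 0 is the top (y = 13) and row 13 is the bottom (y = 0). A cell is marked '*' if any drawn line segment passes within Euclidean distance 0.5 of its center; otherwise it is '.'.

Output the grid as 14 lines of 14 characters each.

Answer: ..............
..............
..............
..............
..............
..............
***...........
*.............
*.............
*.............
*.............
*.............
*.............
*.............

Derivation:
Segment 0: (2,7) -> (0,7)
Segment 1: (0,7) -> (-0,5)
Segment 2: (-0,5) -> (-0,1)
Segment 3: (-0,1) -> (-0,0)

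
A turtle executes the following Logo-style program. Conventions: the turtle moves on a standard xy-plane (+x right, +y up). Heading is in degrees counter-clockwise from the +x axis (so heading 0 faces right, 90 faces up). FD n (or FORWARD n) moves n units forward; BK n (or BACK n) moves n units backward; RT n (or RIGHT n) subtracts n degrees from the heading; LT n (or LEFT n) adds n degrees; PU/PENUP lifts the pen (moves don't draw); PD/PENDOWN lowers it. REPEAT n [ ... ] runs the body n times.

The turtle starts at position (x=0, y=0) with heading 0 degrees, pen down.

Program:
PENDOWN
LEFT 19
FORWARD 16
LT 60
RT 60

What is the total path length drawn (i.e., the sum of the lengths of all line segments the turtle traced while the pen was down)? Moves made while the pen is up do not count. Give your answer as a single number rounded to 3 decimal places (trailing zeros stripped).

Executing turtle program step by step:
Start: pos=(0,0), heading=0, pen down
PD: pen down
LT 19: heading 0 -> 19
FD 16: (0,0) -> (15.128,5.209) [heading=19, draw]
LT 60: heading 19 -> 79
RT 60: heading 79 -> 19
Final: pos=(15.128,5.209), heading=19, 1 segment(s) drawn

Segment lengths:
  seg 1: (0,0) -> (15.128,5.209), length = 16
Total = 16

Answer: 16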